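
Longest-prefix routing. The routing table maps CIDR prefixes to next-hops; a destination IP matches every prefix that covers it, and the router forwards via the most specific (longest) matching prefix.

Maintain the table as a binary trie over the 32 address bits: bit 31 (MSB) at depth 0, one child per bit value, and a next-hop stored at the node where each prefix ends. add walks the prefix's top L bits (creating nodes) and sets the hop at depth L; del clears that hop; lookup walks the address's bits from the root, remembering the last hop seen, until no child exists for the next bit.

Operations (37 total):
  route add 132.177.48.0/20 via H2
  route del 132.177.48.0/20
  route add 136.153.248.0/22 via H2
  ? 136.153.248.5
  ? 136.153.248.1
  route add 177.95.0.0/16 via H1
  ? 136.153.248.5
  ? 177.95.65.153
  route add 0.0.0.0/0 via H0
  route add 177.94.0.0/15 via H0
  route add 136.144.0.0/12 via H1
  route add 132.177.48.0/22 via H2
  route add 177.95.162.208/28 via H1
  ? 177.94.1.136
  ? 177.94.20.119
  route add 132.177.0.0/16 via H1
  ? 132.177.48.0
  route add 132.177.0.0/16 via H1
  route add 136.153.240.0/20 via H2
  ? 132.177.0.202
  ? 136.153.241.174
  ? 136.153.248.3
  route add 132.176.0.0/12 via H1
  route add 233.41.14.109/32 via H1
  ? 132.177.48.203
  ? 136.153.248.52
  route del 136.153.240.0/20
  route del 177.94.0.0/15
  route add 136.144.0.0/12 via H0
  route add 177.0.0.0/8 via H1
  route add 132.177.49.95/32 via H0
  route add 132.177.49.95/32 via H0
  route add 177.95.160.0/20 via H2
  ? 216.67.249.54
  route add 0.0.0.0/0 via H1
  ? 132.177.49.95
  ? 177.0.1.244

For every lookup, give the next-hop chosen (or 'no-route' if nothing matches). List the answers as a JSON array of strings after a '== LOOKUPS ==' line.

Apply in order:
  + 132.177.48.0/20 (H2) depth=20
  del 132.177.48.0/20 (clear depth 20)
  + 136.153.248.0/22 (H2) depth=22
  lookup 136.153.248.5: bits 1000100010011001111110 walk d0:-→d1:-→d2:-→d3:-→d4:-→d5:-→d6:-→d7:-→d8:-→d9:-→d10:-→d11:-→d12:-→d13:-→d14:-→d15:-→d16:-→d17:-→d18:-→d19:-→d20:-→d21:-→d22:H2 -> H2
  lookup 136.153.248.1: bits 1000100010011001111110 walk d0:-→d1:-→d2:-→d3:-→d4:-→d5:-→d6:-→d7:-→d8:-→d9:-→d10:-→d11:-→d12:-→d13:-→d14:-→d15:-→d16:-→d17:-→d18:-→d19:-→d20:-→d21:-→d22:H2 -> H2
  + 177.95.0.0/16 (H1) depth=16
  lookup 136.153.248.5: bits 1000100010011001111110 walk d0:-→d1:-→d2:-→d3:-→d4:-→d5:-→d6:-→d7:-→d8:-→d9:-→d10:-→d11:-→d12:-→d13:-→d14:-→d15:-→d16:-→d17:-→d18:-→d19:-→d20:-→d21:-→d22:H2 -> H2
  lookup 177.95.65.153: bits 1011000101011111 walk d0:-→d1:-→d2:-→d3:-→d4:-→d5:-→d6:-→d7:-→d8:-→d9:-→d10:-→d11:-→d12:-→d13:-→d14:-→d15:-→d16:H1 -> H1
  + 0.0.0.0/0 (H0) depth=0
  + 177.94.0.0/15 (H0) depth=15
  + 136.144.0.0/12 (H1) depth=12
  + 132.177.48.0/22 (H2) depth=22
  + 177.95.162.208/28 (H1) depth=28
  lookup 177.94.1.136: bits 101100010101111 walk d0:H0→d1:-→d2:-→d3:-→d4:-→d5:-→d6:-→d7:-→d8:-→d9:-→d10:-→d11:-→d12:-→d13:-→d14:-→d15:H0 -> H0
  lookup 177.94.20.119: bits 101100010101111 walk d0:H0→d1:-→d2:-→d3:-→d4:-→d5:-→d6:-→d7:-→d8:-→d9:-→d10:-→d11:-→d12:-→d13:-→d14:-→d15:H0 -> H0
  + 132.177.0.0/16 (H1) depth=16
  lookup 132.177.48.0: bits 1000010010110001001100 walk d0:H0→d1:-→d2:-→d3:-→d4:-→d5:-→d6:-→d7:-→d8:-→d9:-→d10:-→d11:-→d12:-→d13:-→d14:-→d15:-→d16:H1→d17:-→d18:-→d19:-→d20:-→d21:-→d22:H2 -> H2
  + 132.177.0.0/16 (H1) depth=16
  + 136.153.240.0/20 (H2) depth=20
  lookup 132.177.0.202: bits 100001001011000100 walk d0:H0→d1:-→d2:-→d3:-→d4:-→d5:-→d6:-→d7:-→d8:-→d9:-→d10:-→d11:-→d12:-→d13:-→d14:-→d15:-→d16:H1→d17:-→d18:- -> H1
  lookup 136.153.241.174: bits 10001000100110011111 walk d0:H0→d1:-→d2:-→d3:-→d4:-→d5:-→d6:-→d7:-→d8:-→d9:-→d10:-→d11:-→d12:H1→d13:-→d14:-→d15:-→d16:-→d17:-→d18:-→d19:-→d20:H2 -> H2
  lookup 136.153.248.3: bits 1000100010011001111110 walk d0:H0→d1:-→d2:-→d3:-→d4:-→d5:-→d6:-→d7:-→d8:-→d9:-→d10:-→d11:-→d12:H1→d13:-→d14:-→d15:-→d16:-→d17:-→d18:-→d19:-→d20:H2→d21:-→d22:H2 -> H2
  + 132.176.0.0/12 (H1) depth=12
  + 233.41.14.109/32 (H1) depth=32
  lookup 132.177.48.203: bits 1000010010110001001100 walk d0:H0→d1:-→d2:-→d3:-→d4:-→d5:-→d6:-→d7:-→d8:-→d9:-→d10:-→d11:-→d12:H1→d13:-→d14:-→d15:-→d16:H1→d17:-→d18:-→d19:-→d20:-→d21:-→d22:H2 -> H2
  lookup 136.153.248.52: bits 1000100010011001111110 walk d0:H0→d1:-→d2:-→d3:-→d4:-→d5:-→d6:-→d7:-→d8:-→d9:-→d10:-→d11:-→d12:H1→d13:-→d14:-→d15:-→d16:-→d17:-→d18:-→d19:-→d20:H2→d21:-→d22:H2 -> H2
  del 136.153.240.0/20 (clear depth 20)
  del 177.94.0.0/15 (clear depth 15)
  + 136.144.0.0/12 (H0) depth=12
  + 177.0.0.0/8 (H1) depth=8
  + 132.177.49.95/32 (H0) depth=32
  + 132.177.49.95/32 (H0) depth=32
  + 177.95.160.0/20 (H2) depth=20
  lookup 216.67.249.54: bits 11 walk d0:H0→d1:-→d2:- -> H0
  + 0.0.0.0/0 (H1) depth=0
  lookup 132.177.49.95: bits 10000100101100010011000101011111 walk d0:H1→d1:-→d2:-→d3:-→d4:-→d5:-→d6:-→d7:-→d8:-→d9:-→d10:-→d11:-→d12:H1→d13:-→d14:-→d15:-→d16:H1→d17:-→d18:-→d19:-→d20:-→d21:-→d22:H2→d23:-→d24:-→d25:-→d26:-→d27:-→d28:-→d29:-→d30:-→d31:-→d32:H0 -> H0
  lookup 177.0.1.244: bits 101100010 walk d0:H1→d1:-→d2:-→d3:-→d4:-→d5:-→d6:-→d7:-→d8:H1→d9:- -> H1

== LOOKUPS ==
["H2","H2","H2","H1","H0","H0","H2","H1","H2","H2","H2","H2","H0","H0","H1"]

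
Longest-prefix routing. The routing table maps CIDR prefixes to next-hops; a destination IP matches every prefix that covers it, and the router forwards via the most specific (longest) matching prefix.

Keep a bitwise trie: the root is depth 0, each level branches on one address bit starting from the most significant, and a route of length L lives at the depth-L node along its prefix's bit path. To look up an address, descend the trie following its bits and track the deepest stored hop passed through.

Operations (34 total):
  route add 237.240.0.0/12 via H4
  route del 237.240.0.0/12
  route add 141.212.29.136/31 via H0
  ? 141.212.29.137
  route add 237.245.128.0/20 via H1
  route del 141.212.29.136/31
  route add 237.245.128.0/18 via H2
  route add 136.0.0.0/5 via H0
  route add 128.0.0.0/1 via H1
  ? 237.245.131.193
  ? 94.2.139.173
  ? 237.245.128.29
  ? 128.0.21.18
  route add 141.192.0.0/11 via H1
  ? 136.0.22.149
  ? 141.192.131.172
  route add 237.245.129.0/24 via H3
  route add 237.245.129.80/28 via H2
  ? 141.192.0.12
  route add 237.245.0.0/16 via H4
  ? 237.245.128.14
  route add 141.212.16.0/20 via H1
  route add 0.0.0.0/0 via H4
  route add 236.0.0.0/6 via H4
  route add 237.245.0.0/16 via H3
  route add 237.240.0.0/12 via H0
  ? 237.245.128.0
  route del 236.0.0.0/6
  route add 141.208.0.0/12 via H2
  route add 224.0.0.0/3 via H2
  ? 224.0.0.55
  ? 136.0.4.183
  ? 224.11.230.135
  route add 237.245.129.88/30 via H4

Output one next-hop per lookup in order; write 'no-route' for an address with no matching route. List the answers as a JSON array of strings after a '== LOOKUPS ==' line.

Trace:
  add 237.240.0.0/12 -> H4 at depth 12
  del 237.240.0.0/12 (clear depth 12)
  add 141.212.29.136/31 -> H0 at depth 31
  lookup 141.212.29.137: bits 1000110111010100000111011000100 walk d0:-→d1:-→d2:-→d3:-→d4:-→d5:-→d6:-→d7:-→d8:-→d9:-→d10:-→d11:-→d12:-→d13:-→d14:-→d15:-→d16:-→d17:-→d18:-→d19:-→d20:-→d21:-→d22:-→d23:-→d24:-→d25:-→d26:-→d27:-→d28:-→d29:-→d30:-→d31:H0 -> H0
  add 237.245.128.0/20 -> H1 at depth 20
  del 141.212.29.136/31 (clear depth 31)
  add 237.245.128.0/18 -> H2 at depth 18
  add 136.0.0.0/5 -> H0 at depth 5
  add 128.0.0.0/1 -> H1 at depth 1
  lookup 237.245.131.193: bits 11101101111101011000 walk d0:-→d1:H1→d2:-→d3:-→d4:-→d5:-→d6:-→d7:-→d8:-→d9:-→d10:-→d11:-→d12:-→d13:-→d14:-→d15:-→d16:-→d17:-→d18:H2→d19:-→d20:H1 -> H1
  lookup 94.2.139.173: bits ε walk d0:- -> no-route
  lookup 237.245.128.29: bits 11101101111101011000 walk d0:-→d1:H1→d2:-→d3:-→d4:-→d5:-→d6:-→d7:-→d8:-→d9:-→d10:-→d11:-→d12:-→d13:-→d14:-→d15:-→d16:-→d17:-→d18:H2→d19:-→d20:H1 -> H1
  lookup 128.0.21.18: bits 1000 walk d0:-→d1:H1→d2:-→d3:-→d4:- -> H1
  add 141.192.0.0/11 -> H1 at depth 11
  lookup 136.0.22.149: bits 10001 walk d0:-→d1:H1→d2:-→d3:-→d4:-→d5:H0 -> H0
  lookup 141.192.131.172: bits 10001101110 walk d0:-→d1:H1→d2:-→d3:-→d4:-→d5:H0→d6:-→d7:-→d8:-→d9:-→d10:-→d11:H1 -> H1
  add 237.245.129.0/24 -> H3 at depth 24
  add 237.245.129.80/28 -> H2 at depth 28
  lookup 141.192.0.12: bits 10001101110 walk d0:-→d1:H1→d2:-→d3:-→d4:-→d5:H0→d6:-→d7:-→d8:-→d9:-→d10:-→d11:H1 -> H1
  add 237.245.0.0/16 -> H4 at depth 16
  lookup 237.245.128.14: bits 11101101111101011000000 walk d0:-→d1:H1→d2:-→d3:-→d4:-→d5:-→d6:-→d7:-→d8:-→d9:-→d10:-→d11:-→d12:-→d13:-→d14:-→d15:-→d16:H4→d17:-→d18:H2→d19:-→d20:H1→d21:-→d22:-→d23:- -> H1
  add 141.212.16.0/20 -> H1 at depth 20
  add 0.0.0.0/0 -> H4 at depth 0
  add 236.0.0.0/6 -> H4 at depth 6
  add 237.245.0.0/16 -> H3 at depth 16
  add 237.240.0.0/12 -> H0 at depth 12
  lookup 237.245.128.0: bits 11101101111101011000000 walk d0:H4→d1:H1→d2:-→d3:-→d4:-→d5:-→d6:H4→d7:-→d8:-→d9:-→d10:-→d11:-→d12:H0→d13:-→d14:-→d15:-→d16:H3→d17:-→d18:H2→d19:-→d20:H1→d21:-→d22:-→d23:- -> H1
  del 236.0.0.0/6 (clear depth 6)
  add 141.208.0.0/12 -> H2 at depth 12
  add 224.0.0.0/3 -> H2 at depth 3
  lookup 224.0.0.55: bits 1110 walk d0:H4→d1:H1→d2:-→d3:H2→d4:- -> H2
  lookup 136.0.4.183: bits 10001 walk d0:H4→d1:H1→d2:-→d3:-→d4:-→d5:H0 -> H0
  lookup 224.11.230.135: bits 1110 walk d0:H4→d1:H1→d2:-→d3:H2→d4:- -> H2
  add 237.245.129.88/30 -> H4 at depth 30

== LOOKUPS ==
["H0","H1","no-route","H1","H1","H0","H1","H1","H1","H1","H2","H0","H2"]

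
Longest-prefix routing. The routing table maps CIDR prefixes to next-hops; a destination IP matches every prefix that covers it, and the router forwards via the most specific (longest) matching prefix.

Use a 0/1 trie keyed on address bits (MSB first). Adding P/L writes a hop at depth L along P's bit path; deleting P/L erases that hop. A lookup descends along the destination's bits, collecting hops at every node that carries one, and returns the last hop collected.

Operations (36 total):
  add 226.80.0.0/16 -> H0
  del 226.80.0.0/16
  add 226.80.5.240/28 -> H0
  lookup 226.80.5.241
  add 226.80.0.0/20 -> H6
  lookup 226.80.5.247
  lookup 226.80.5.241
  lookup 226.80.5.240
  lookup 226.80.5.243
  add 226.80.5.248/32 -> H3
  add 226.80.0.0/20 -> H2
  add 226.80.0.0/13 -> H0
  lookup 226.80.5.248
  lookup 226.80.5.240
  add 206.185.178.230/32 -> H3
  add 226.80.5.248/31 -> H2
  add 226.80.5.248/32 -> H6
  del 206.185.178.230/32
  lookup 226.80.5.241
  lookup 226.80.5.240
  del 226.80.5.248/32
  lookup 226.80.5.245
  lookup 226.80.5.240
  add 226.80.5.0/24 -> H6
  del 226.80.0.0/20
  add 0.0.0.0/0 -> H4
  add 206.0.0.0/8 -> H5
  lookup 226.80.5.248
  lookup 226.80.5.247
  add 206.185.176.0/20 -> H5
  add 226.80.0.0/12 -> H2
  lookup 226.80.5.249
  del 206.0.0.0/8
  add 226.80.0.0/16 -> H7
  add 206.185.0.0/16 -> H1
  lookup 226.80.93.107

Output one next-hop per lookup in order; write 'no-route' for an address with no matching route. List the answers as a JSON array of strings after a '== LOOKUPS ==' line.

Process each operation:
  + 226.80.0.0/16 (H0) depth=16
  del 226.80.0.0/16 (clear depth 16)
  + 226.80.5.240/28 (H0) depth=28
  lookup 226.80.5.241: bits 1110001001010000000001011111 walk d0:-→d1:-→d2:-→d3:-→d4:-→d5:-→d6:-→d7:-→d8:-→d9:-→d10:-→d11:-→d12:-→d13:-→d14:-→d15:-→d16:-→d17:-→d18:-→d19:-→d20:-→d21:-→d22:-→d23:-→d24:-→d25:-→d26:-→d27:-→d28:H0 -> H0
  + 226.80.0.0/20 (H6) depth=20
  lookup 226.80.5.247: bits 1110001001010000000001011111 walk d0:-→d1:-→d2:-→d3:-→d4:-→d5:-→d6:-→d7:-→d8:-→d9:-→d10:-→d11:-→d12:-→d13:-→d14:-→d15:-→d16:-→d17:-→d18:-→d19:-→d20:H6→d21:-→d22:-→d23:-→d24:-→d25:-→d26:-→d27:-→d28:H0 -> H0
  lookup 226.80.5.241: bits 1110001001010000000001011111 walk d0:-→d1:-→d2:-→d3:-→d4:-→d5:-→d6:-→d7:-→d8:-→d9:-→d10:-→d11:-→d12:-→d13:-→d14:-→d15:-→d16:-→d17:-→d18:-→d19:-→d20:H6→d21:-→d22:-→d23:-→d24:-→d25:-→d26:-→d27:-→d28:H0 -> H0
  lookup 226.80.5.240: bits 1110001001010000000001011111 walk d0:-→d1:-→d2:-→d3:-→d4:-→d5:-→d6:-→d7:-→d8:-→d9:-→d10:-→d11:-→d12:-→d13:-→d14:-→d15:-→d16:-→d17:-→d18:-→d19:-→d20:H6→d21:-→d22:-→d23:-→d24:-→d25:-→d26:-→d27:-→d28:H0 -> H0
  lookup 226.80.5.243: bits 1110001001010000000001011111 walk d0:-→d1:-→d2:-→d3:-→d4:-→d5:-→d6:-→d7:-→d8:-→d9:-→d10:-→d11:-→d12:-→d13:-→d14:-→d15:-→d16:-→d17:-→d18:-→d19:-→d20:H6→d21:-→d22:-→d23:-→d24:-→d25:-→d26:-→d27:-→d28:H0 -> H0
  + 226.80.5.248/32 (H3) depth=32
  + 226.80.0.0/20 (H2) depth=20
  + 226.80.0.0/13 (H0) depth=13
  lookup 226.80.5.248: bits 11100010010100000000010111111000 walk d0:-→d1:-→d2:-→d3:-→d4:-→d5:-→d6:-→d7:-→d8:-→d9:-→d10:-→d11:-→d12:-→d13:H0→d14:-→d15:-→d16:-→d17:-→d18:-→d19:-→d20:H2→d21:-→d22:-→d23:-→d24:-→d25:-→d26:-→d27:-→d28:H0→d29:-→d30:-→d31:-→d32:H3 -> H3
  lookup 226.80.5.240: bits 1110001001010000000001011111 walk d0:-→d1:-→d2:-→d3:-→d4:-→d5:-→d6:-→d7:-→d8:-→d9:-→d10:-→d11:-→d12:-→d13:H0→d14:-→d15:-→d16:-→d17:-→d18:-→d19:-→d20:H2→d21:-→d22:-→d23:-→d24:-→d25:-→d26:-→d27:-→d28:H0 -> H0
  + 206.185.178.230/32 (H3) depth=32
  + 226.80.5.248/31 (H2) depth=31
  + 226.80.5.248/32 (H6) depth=32
  del 206.185.178.230/32 (clear depth 32)
  lookup 226.80.5.241: bits 1110001001010000000001011111 walk d0:-→d1:-→d2:-→d3:-→d4:-→d5:-→d6:-→d7:-→d8:-→d9:-→d10:-→d11:-→d12:-→d13:H0→d14:-→d15:-→d16:-→d17:-→d18:-→d19:-→d20:H2→d21:-→d22:-→d23:-→d24:-→d25:-→d26:-→d27:-→d28:H0 -> H0
  lookup 226.80.5.240: bits 1110001001010000000001011111 walk d0:-→d1:-→d2:-→d3:-→d4:-→d5:-→d6:-→d7:-→d8:-→d9:-→d10:-→d11:-→d12:-→d13:H0→d14:-→d15:-→d16:-→d17:-→d18:-→d19:-→d20:H2→d21:-→d22:-→d23:-→d24:-→d25:-→d26:-→d27:-→d28:H0 -> H0
  del 226.80.5.248/32 (clear depth 32)
  lookup 226.80.5.245: bits 1110001001010000000001011111 walk d0:-→d1:-→d2:-→d3:-→d4:-→d5:-→d6:-→d7:-→d8:-→d9:-→d10:-→d11:-→d12:-→d13:H0→d14:-→d15:-→d16:-→d17:-→d18:-→d19:-→d20:H2→d21:-→d22:-→d23:-→d24:-→d25:-→d26:-→d27:-→d28:H0 -> H0
  lookup 226.80.5.240: bits 1110001001010000000001011111 walk d0:-→d1:-→d2:-→d3:-→d4:-→d5:-→d6:-→d7:-→d8:-→d9:-→d10:-→d11:-→d12:-→d13:H0→d14:-→d15:-→d16:-→d17:-→d18:-→d19:-→d20:H2→d21:-→d22:-→d23:-→d24:-→d25:-→d26:-→d27:-→d28:H0 -> H0
  + 226.80.5.0/24 (H6) depth=24
  del 226.80.0.0/20 (clear depth 20)
  + 0.0.0.0/0 (H4) depth=0
  + 206.0.0.0/8 (H5) depth=8
  lookup 226.80.5.248: bits 11100010010100000000010111111000 walk d0:H4→d1:-→d2:-→d3:-→d4:-→d5:-→d6:-→d7:-→d8:-→d9:-→d10:-→d11:-→d12:-→d13:H0→d14:-→d15:-→d16:-→d17:-→d18:-→d19:-→d20:-→d21:-→d22:-→d23:-→d24:H6→d25:-→d26:-→d27:-→d28:H0→d29:-→d30:-→d31:H2→d32:- -> H2
  lookup 226.80.5.247: bits 1110001001010000000001011111 walk d0:H4→d1:-→d2:-→d3:-→d4:-→d5:-→d6:-→d7:-→d8:-→d9:-→d10:-→d11:-→d12:-→d13:H0→d14:-→d15:-→d16:-→d17:-→d18:-→d19:-→d20:-→d21:-→d22:-→d23:-→d24:H6→d25:-→d26:-→d27:-→d28:H0 -> H0
  + 206.185.176.0/20 (H5) depth=20
  + 226.80.0.0/12 (H2) depth=12
  lookup 226.80.5.249: bits 1110001001010000000001011111100 walk d0:H4→d1:-→d2:-→d3:-→d4:-→d5:-→d6:-→d7:-→d8:-→d9:-→d10:-→d11:-→d12:H2→d13:H0→d14:-→d15:-→d16:-→d17:-→d18:-→d19:-→d20:-→d21:-→d22:-→d23:-→d24:H6→d25:-→d26:-→d27:-→d28:H0→d29:-→d30:-→d31:H2 -> H2
  del 206.0.0.0/8 (clear depth 8)
  + 226.80.0.0/16 (H7) depth=16
  + 206.185.0.0/16 (H1) depth=16
  lookup 226.80.93.107: bits 11100010010100000 walk d0:H4→d1:-→d2:-→d3:-→d4:-→d5:-→d6:-→d7:-→d8:-→d9:-→d10:-→d11:-→d12:H2→d13:H0→d14:-→d15:-→d16:H7→d17:- -> H7

== LOOKUPS ==
["H0","H0","H0","H0","H0","H3","H0","H0","H0","H0","H0","H2","H0","H2","H7"]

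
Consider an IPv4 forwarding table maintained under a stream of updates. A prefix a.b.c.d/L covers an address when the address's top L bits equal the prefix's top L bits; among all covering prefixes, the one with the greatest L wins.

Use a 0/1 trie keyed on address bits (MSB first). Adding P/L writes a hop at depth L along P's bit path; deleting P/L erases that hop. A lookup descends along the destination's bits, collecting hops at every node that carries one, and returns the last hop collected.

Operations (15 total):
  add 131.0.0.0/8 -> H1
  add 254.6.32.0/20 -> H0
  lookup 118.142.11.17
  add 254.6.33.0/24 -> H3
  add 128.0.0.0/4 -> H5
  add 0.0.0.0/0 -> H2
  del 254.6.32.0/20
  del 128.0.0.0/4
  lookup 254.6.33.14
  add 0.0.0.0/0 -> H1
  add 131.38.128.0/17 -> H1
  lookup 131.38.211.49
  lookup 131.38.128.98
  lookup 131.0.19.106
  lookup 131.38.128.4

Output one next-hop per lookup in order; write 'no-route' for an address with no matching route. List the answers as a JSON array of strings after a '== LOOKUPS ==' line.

Process each operation:
  add 131.0.0.0/8 -> H1 at depth 8
  add 254.6.32.0/20 -> H0 at depth 20
  Q 118.142.11.17: descend ε ; hops seen [∅] ; pick no-route
  add 254.6.33.0/24 -> H3 at depth 24
  add 128.0.0.0/4 -> H5 at depth 4
  add 0.0.0.0/0 -> H2 at depth 0
  del 254.6.32.0/20 (clear depth 20)
  del 128.0.0.0/4 (clear depth 4)
  Q 254.6.33.14: descend 111111100000011000100001 ; hops seen [H2,H3] ; pick H3
  add 0.0.0.0/0 -> H1 at depth 0
  add 131.38.128.0/17 -> H1 at depth 17
  Q 131.38.211.49: descend 10000011001001101 ; hops seen [H1,H1,H1] ; pick H1
  Q 131.38.128.98: descend 10000011001001101 ; hops seen [H1,H1,H1] ; pick H1
  Q 131.0.19.106: descend 1000001100 ; hops seen [H1,H1] ; pick H1
  Q 131.38.128.4: descend 10000011001001101 ; hops seen [H1,H1,H1] ; pick H1

== LOOKUPS ==
["no-route","H3","H1","H1","H1","H1"]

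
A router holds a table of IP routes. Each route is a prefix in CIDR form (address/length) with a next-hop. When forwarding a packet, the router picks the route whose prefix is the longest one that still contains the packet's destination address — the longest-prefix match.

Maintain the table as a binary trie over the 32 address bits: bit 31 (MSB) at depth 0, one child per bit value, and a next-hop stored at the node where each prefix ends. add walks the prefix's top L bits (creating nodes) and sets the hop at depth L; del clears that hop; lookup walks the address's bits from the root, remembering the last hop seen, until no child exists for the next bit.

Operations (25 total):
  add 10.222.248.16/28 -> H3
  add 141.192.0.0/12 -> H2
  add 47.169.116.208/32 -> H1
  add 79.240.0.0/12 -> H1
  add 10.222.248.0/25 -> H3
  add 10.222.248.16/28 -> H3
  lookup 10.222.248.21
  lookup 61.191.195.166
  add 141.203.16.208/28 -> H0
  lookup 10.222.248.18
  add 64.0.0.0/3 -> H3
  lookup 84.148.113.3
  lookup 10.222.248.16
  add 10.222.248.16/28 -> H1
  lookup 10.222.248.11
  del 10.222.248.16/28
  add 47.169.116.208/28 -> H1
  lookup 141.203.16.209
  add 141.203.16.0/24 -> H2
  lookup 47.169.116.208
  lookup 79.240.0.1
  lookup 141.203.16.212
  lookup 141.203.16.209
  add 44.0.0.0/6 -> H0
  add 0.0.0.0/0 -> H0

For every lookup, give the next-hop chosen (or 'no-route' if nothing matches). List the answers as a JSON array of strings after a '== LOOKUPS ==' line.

Trace:
  + 10.222.248.16/28 (H3) depth=28
  + 141.192.0.0/12 (H2) depth=12
  + 47.169.116.208/32 (H1) depth=32
  + 79.240.0.0/12 (H1) depth=12
  + 10.222.248.0/25 (H3) depth=25
  + 10.222.248.16/28 (H3) depth=28
  ? 10.222.248.21  path d0:-→d1:-→d2:-→d3:-→d4:-→d5:-→d6:-→d7:-→d8:-→d9:-→d10:-→d11:-→d12:-→d13:-→d14:-→d15:-→d16:-→d17:-→d18:-→d19:-→d20:-→d21:-→d22:-→d23:-→d24:-→d25:H3→d26:-→d27:-→d28:H3  best=H3
  ? 61.191.195.166  path d0:-→d1:-→d2:-→d3:-  best=no-route
  + 141.203.16.208/28 (H0) depth=28
  ? 10.222.248.18  path d0:-→d1:-→d2:-→d3:-→d4:-→d5:-→d6:-→d7:-→d8:-→d9:-→d10:-→d11:-→d12:-→d13:-→d14:-→d15:-→d16:-→d17:-→d18:-→d19:-→d20:-→d21:-→d22:-→d23:-→d24:-→d25:H3→d26:-→d27:-→d28:H3  best=H3
  + 64.0.0.0/3 (H3) depth=3
  ? 84.148.113.3  path d0:-→d1:-→d2:-→d3:H3  best=H3
  ? 10.222.248.16  path d0:-→d1:-→d2:-→d3:-→d4:-→d5:-→d6:-→d7:-→d8:-→d9:-→d10:-→d11:-→d12:-→d13:-→d14:-→d15:-→d16:-→d17:-→d18:-→d19:-→d20:-→d21:-→d22:-→d23:-→d24:-→d25:H3→d26:-→d27:-→d28:H3  best=H3
  + 10.222.248.16/28 (H1) depth=28
  ? 10.222.248.11  path d0:-→d1:-→d2:-→d3:-→d4:-→d5:-→d6:-→d7:-→d8:-→d9:-→d10:-→d11:-→d12:-→d13:-→d14:-→d15:-→d16:-→d17:-→d18:-→d19:-→d20:-→d21:-→d22:-→d23:-→d24:-→d25:H3→d26:-→d27:-  best=H3
  - 10.222.248.16/28 clear@28
  + 47.169.116.208/28 (H1) depth=28
  ? 141.203.16.209  path d0:-→d1:-→d2:-→d3:-→d4:-→d5:-→d6:-→d7:-→d8:-→d9:-→d10:-→d11:-→d12:H2→d13:-→d14:-→d15:-→d16:-→d17:-→d18:-→d19:-→d20:-→d21:-→d22:-→d23:-→d24:-→d25:-→d26:-→d27:-→d28:H0  best=H0
  + 141.203.16.0/24 (H2) depth=24
  ? 47.169.116.208  path d0:-→d1:-→d2:-→d3:-→d4:-→d5:-→d6:-→d7:-→d8:-→d9:-→d10:-→d11:-→d12:-→d13:-→d14:-→d15:-→d16:-→d17:-→d18:-→d19:-→d20:-→d21:-→d22:-→d23:-→d24:-→d25:-→d26:-→d27:-→d28:H1→d29:-→d30:-→d31:-→d32:H1  best=H1
  ? 79.240.0.1  path d0:-→d1:-→d2:-→d3:H3→d4:-→d5:-→d6:-→d7:-→d8:-→d9:-→d10:-→d11:-→d12:H1  best=H1
  ? 141.203.16.212  path d0:-→d1:-→d2:-→d3:-→d4:-→d5:-→d6:-→d7:-→d8:-→d9:-→d10:-→d11:-→d12:H2→d13:-→d14:-→d15:-→d16:-→d17:-→d18:-→d19:-→d20:-→d21:-→d22:-→d23:-→d24:H2→d25:-→d26:-→d27:-→d28:H0  best=H0
  ? 141.203.16.209  path d0:-→d1:-→d2:-→d3:-→d4:-→d5:-→d6:-→d7:-→d8:-→d9:-→d10:-→d11:-→d12:H2→d13:-→d14:-→d15:-→d16:-→d17:-→d18:-→d19:-→d20:-→d21:-→d22:-→d23:-→d24:H2→d25:-→d26:-→d27:-→d28:H0  best=H0
  + 44.0.0.0/6 (H0) depth=6
  + 0.0.0.0/0 (H0) depth=0

== LOOKUPS ==
["H3","no-route","H3","H3","H3","H3","H0","H1","H1","H0","H0"]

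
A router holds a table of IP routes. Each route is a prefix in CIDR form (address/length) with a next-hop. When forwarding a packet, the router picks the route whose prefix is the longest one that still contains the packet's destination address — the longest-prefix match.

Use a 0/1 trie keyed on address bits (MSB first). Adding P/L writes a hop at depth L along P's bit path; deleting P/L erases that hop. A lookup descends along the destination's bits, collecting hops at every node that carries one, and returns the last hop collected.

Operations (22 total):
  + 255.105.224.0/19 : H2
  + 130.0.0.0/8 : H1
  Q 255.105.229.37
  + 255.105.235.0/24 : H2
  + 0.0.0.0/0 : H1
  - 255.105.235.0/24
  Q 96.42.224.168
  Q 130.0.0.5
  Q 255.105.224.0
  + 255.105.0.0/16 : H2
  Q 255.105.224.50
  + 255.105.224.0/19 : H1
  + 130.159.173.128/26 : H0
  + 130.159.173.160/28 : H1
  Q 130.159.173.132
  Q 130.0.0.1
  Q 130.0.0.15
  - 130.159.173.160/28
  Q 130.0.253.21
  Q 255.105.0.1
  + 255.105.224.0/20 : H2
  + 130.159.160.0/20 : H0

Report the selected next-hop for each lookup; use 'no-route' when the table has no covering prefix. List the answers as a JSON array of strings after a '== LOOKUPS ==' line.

Apply in order:
  add 255.105.224.0/19 -> H2 at depth 19
  add 130.0.0.0/8 -> H1 at depth 8
  ? 255.105.229.37  path d0:-→d1:-→d2:-→d3:-→d4:-→d5:-→d6:-→d7:-→d8:-→d9:-→d10:-→d11:-→d12:-→d13:-→d14:-→d15:-→d16:-→d17:-→d18:-→d19:H2  best=H2
  add 255.105.235.0/24 -> H2 at depth 24
  add 0.0.0.0/0 -> H1 at depth 0
  del 255.105.235.0/24 (clear depth 24)
  ? 96.42.224.168  path d0:H1  best=H1
  ? 130.0.0.5  path d0:H1→d1:-→d2:-→d3:-→d4:-→d5:-→d6:-→d7:-→d8:H1  best=H1
  ? 255.105.224.0  path d0:H1→d1:-→d2:-→d3:-→d4:-→d5:-→d6:-→d7:-→d8:-→d9:-→d10:-→d11:-→d12:-→d13:-→d14:-→d15:-→d16:-→d17:-→d18:-→d19:H2→d20:-  best=H2
  add 255.105.0.0/16 -> H2 at depth 16
  ? 255.105.224.50  path d0:H1→d1:-→d2:-→d3:-→d4:-→d5:-→d6:-→d7:-→d8:-→d9:-→d10:-→d11:-→d12:-→d13:-→d14:-→d15:-→d16:H2→d17:-→d18:-→d19:H2→d20:-  best=H2
  add 255.105.224.0/19 -> H1 at depth 19
  add 130.159.173.128/26 -> H0 at depth 26
  add 130.159.173.160/28 -> H1 at depth 28
  ? 130.159.173.132  path d0:H1→d1:-→d2:-→d3:-→d4:-→d5:-→d6:-→d7:-→d8:H1→d9:-→d10:-→d11:-→d12:-→d13:-→d14:-→d15:-→d16:-→d17:-→d18:-→d19:-→d20:-→d21:-→d22:-→d23:-→d24:-→d25:-→d26:H0  best=H0
  ? 130.0.0.1  path d0:H1→d1:-→d2:-→d3:-→d4:-→d5:-→d6:-→d7:-→d8:H1  best=H1
  ? 130.0.0.15  path d0:H1→d1:-→d2:-→d3:-→d4:-→d5:-→d6:-→d7:-→d8:H1  best=H1
  del 130.159.173.160/28 (clear depth 28)
  ? 130.0.253.21  path d0:H1→d1:-→d2:-→d3:-→d4:-→d5:-→d6:-→d7:-→d8:H1  best=H1
  ? 255.105.0.1  path d0:H1→d1:-→d2:-→d3:-→d4:-→d5:-→d6:-→d7:-→d8:-→d9:-→d10:-→d11:-→d12:-→d13:-→d14:-→d15:-→d16:H2  best=H2
  add 255.105.224.0/20 -> H2 at depth 20
  add 130.159.160.0/20 -> H0 at depth 20

== LOOKUPS ==
["H2","H1","H1","H2","H2","H0","H1","H1","H1","H2"]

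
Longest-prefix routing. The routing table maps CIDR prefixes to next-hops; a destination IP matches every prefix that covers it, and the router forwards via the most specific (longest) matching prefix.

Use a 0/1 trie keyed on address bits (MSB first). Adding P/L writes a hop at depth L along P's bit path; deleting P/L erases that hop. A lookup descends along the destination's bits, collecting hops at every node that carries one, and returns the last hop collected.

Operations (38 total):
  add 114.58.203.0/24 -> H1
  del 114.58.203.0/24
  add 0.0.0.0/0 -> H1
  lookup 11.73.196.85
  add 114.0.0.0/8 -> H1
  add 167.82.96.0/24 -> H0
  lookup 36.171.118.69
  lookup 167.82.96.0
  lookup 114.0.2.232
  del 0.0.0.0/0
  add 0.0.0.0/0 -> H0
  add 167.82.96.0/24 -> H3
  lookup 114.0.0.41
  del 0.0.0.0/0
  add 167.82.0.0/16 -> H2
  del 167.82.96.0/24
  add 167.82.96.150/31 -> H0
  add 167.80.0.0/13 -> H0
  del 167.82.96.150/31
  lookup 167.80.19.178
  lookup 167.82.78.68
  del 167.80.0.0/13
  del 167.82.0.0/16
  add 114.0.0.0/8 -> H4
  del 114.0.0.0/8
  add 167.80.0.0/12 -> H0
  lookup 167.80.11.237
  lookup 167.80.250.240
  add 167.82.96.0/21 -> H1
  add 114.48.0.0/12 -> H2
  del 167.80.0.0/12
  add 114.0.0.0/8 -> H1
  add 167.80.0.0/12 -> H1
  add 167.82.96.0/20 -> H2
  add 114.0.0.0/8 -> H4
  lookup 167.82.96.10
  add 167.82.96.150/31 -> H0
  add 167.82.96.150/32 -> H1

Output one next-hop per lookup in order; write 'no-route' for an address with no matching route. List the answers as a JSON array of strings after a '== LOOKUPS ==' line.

Process each operation:
  add 114.58.203.0/24 -> H1 at depth 24
  del 114.58.203.0/24 (clear depth 24)
  add 0.0.0.0/0 -> H1 at depth 0
  ? 11.73.196.85  path d0:H1→d1:-  best=H1
  add 114.0.0.0/8 -> H1 at depth 8
  add 167.82.96.0/24 -> H0 at depth 24
  ? 36.171.118.69  path d0:H1→d1:-  best=H1
  ? 167.82.96.0  path d0:H1→d1:-→d2:-→d3:-→d4:-→d5:-→d6:-→d7:-→d8:-→d9:-→d10:-→d11:-→d12:-→d13:-→d14:-→d15:-→d16:-→d17:-→d18:-→d19:-→d20:-→d21:-→d22:-→d23:-→d24:H0  best=H0
  ? 114.0.2.232  path d0:H1→d1:-→d2:-→d3:-→d4:-→d5:-→d6:-→d7:-→d8:H1→d9:-→d10:-  best=H1
  del 0.0.0.0/0 (clear depth 0)
  add 0.0.0.0/0 -> H0 at depth 0
  add 167.82.96.0/24 -> H3 at depth 24
  ? 114.0.0.41  path d0:H0→d1:-→d2:-→d3:-→d4:-→d5:-→d6:-→d7:-→d8:H1→d9:-→d10:-  best=H1
  del 0.0.0.0/0 (clear depth 0)
  add 167.82.0.0/16 -> H2 at depth 16
  del 167.82.96.0/24 (clear depth 24)
  add 167.82.96.150/31 -> H0 at depth 31
  add 167.80.0.0/13 -> H0 at depth 13
  del 167.82.96.150/31 (clear depth 31)
  ? 167.80.19.178  path d0:-→d1:-→d2:-→d3:-→d4:-→d5:-→d6:-→d7:-→d8:-→d9:-→d10:-→d11:-→d12:-→d13:H0→d14:-  best=H0
  ? 167.82.78.68  path d0:-→d1:-→d2:-→d3:-→d4:-→d5:-→d6:-→d7:-→d8:-→d9:-→d10:-→d11:-→d12:-→d13:H0→d14:-→d15:-→d16:H2→d17:-→d18:-  best=H2
  del 167.80.0.0/13 (clear depth 13)
  del 167.82.0.0/16 (clear depth 16)
  add 114.0.0.0/8 -> H4 at depth 8
  del 114.0.0.0/8 (clear depth 8)
  add 167.80.0.0/12 -> H0 at depth 12
  ? 167.80.11.237  path d0:-→d1:-→d2:-→d3:-→d4:-→d5:-→d6:-→d7:-→d8:-→d9:-→d10:-→d11:-→d12:H0→d13:-→d14:-  best=H0
  ? 167.80.250.240  path d0:-→d1:-→d2:-→d3:-→d4:-→d5:-→d6:-→d7:-→d8:-→d9:-→d10:-→d11:-→d12:H0→d13:-→d14:-  best=H0
  add 167.82.96.0/21 -> H1 at depth 21
  add 114.48.0.0/12 -> H2 at depth 12
  del 167.80.0.0/12 (clear depth 12)
  add 114.0.0.0/8 -> H1 at depth 8
  add 167.80.0.0/12 -> H1 at depth 12
  add 167.82.96.0/20 -> H2 at depth 20
  add 114.0.0.0/8 -> H4 at depth 8
  ? 167.82.96.10  path d0:-→d1:-→d2:-→d3:-→d4:-→d5:-→d6:-→d7:-→d8:-→d9:-→d10:-→d11:-→d12:H1→d13:-→d14:-→d15:-→d16:-→d17:-→d18:-→d19:-→d20:H2→d21:H1→d22:-→d23:-→d24:-  best=H1
  add 167.82.96.150/31 -> H0 at depth 31
  add 167.82.96.150/32 -> H1 at depth 32

== LOOKUPS ==
["H1","H1","H0","H1","H1","H0","H2","H0","H0","H1"]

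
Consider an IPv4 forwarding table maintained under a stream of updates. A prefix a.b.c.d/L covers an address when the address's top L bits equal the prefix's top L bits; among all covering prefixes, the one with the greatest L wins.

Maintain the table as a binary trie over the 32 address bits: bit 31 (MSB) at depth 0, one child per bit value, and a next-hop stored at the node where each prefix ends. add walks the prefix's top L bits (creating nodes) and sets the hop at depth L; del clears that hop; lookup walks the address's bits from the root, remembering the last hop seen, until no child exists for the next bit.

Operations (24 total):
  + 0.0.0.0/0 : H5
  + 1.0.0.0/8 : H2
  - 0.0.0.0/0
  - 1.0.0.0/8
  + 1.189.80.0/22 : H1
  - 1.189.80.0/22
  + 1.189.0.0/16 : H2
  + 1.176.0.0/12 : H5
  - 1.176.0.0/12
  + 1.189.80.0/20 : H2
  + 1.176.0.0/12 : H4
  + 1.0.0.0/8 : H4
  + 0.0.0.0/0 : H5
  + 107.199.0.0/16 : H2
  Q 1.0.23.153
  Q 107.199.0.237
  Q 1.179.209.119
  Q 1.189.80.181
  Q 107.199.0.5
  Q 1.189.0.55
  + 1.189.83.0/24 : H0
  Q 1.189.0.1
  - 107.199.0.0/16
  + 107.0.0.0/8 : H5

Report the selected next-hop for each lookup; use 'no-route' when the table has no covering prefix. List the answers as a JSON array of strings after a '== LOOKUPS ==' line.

Process each operation:
  + 0.0.0.0/0 (H5) depth=0
  + 1.0.0.0/8 (H2) depth=8
  - 0.0.0.0/0 clear@0
  - 1.0.0.0/8 clear@8
  + 1.189.80.0/22 (H1) depth=22
  - 1.189.80.0/22 clear@22
  + 1.189.0.0/16 (H2) depth=16
  + 1.176.0.0/12 (H5) depth=12
  - 1.176.0.0/12 clear@12
  + 1.189.80.0/20 (H2) depth=20
  + 1.176.0.0/12 (H4) depth=12
  + 1.0.0.0/8 (H4) depth=8
  + 0.0.0.0/0 (H5) depth=0
  + 107.199.0.0/16 (H2) depth=16
  lookup 1.0.23.153: bits 00000001 walk d0:H5→d1:-→d2:-→d3:-→d4:-→d5:-→d6:-→d7:-→d8:H4 -> H4
  lookup 107.199.0.237: bits 0110101111000111 walk d0:H5→d1:-→d2:-→d3:-→d4:-→d5:-→d6:-→d7:-→d8:-→d9:-→d10:-→d11:-→d12:-→d13:-→d14:-→d15:-→d16:H2 -> H2
  lookup 1.179.209.119: bits 000000011011 walk d0:H5→d1:-→d2:-→d3:-→d4:-→d5:-→d6:-→d7:-→d8:H4→d9:-→d10:-→d11:-→d12:H4 -> H4
  lookup 1.189.80.181: bits 0000000110111101010100 walk d0:H5→d1:-→d2:-→d3:-→d4:-→d5:-→d6:-→d7:-→d8:H4→d9:-→d10:-→d11:-→d12:H4→d13:-→d14:-→d15:-→d16:H2→d17:-→d18:-→d19:-→d20:H2→d21:-→d22:- -> H2
  lookup 107.199.0.5: bits 0110101111000111 walk d0:H5→d1:-→d2:-→d3:-→d4:-→d5:-→d6:-→d7:-→d8:-→d9:-→d10:-→d11:-→d12:-→d13:-→d14:-→d15:-→d16:H2 -> H2
  lookup 1.189.0.55: bits 00000001101111010 walk d0:H5→d1:-→d2:-→d3:-→d4:-→d5:-→d6:-→d7:-→d8:H4→d9:-→d10:-→d11:-→d12:H4→d13:-→d14:-→d15:-→d16:H2→d17:- -> H2
  + 1.189.83.0/24 (H0) depth=24
  lookup 1.189.0.1: bits 00000001101111010 walk d0:H5→d1:-→d2:-→d3:-→d4:-→d5:-→d6:-→d7:-→d8:H4→d9:-→d10:-→d11:-→d12:H4→d13:-→d14:-→d15:-→d16:H2→d17:- -> H2
  - 107.199.0.0/16 clear@16
  + 107.0.0.0/8 (H5) depth=8

== LOOKUPS ==
["H4","H2","H4","H2","H2","H2","H2"]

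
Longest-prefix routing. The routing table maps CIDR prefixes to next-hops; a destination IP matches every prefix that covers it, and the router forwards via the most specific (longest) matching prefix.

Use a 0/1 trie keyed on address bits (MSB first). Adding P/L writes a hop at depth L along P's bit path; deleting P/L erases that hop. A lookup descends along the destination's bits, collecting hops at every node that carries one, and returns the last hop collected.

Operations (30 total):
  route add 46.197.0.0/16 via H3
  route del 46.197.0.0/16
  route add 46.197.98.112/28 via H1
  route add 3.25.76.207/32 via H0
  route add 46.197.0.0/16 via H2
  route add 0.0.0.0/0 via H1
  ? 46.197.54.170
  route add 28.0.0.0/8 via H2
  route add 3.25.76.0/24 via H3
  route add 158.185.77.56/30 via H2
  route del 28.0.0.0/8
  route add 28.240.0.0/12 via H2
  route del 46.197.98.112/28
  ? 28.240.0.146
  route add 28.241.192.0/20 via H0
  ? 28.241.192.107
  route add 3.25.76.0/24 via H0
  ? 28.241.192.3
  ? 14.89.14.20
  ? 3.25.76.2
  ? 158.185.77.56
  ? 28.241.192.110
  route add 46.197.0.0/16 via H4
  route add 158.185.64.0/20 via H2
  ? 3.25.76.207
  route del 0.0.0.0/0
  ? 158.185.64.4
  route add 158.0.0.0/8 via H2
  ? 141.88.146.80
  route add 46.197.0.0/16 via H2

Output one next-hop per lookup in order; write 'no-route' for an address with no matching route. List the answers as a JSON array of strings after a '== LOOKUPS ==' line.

Apply in order:
  add 46.197.0.0/16 -> H3 at depth 16
  - 46.197.0.0/16 clear@16
  add 46.197.98.112/28 -> H1 at depth 28
  add 3.25.76.207/32 -> H0 at depth 32
  add 46.197.0.0/16 -> H2 at depth 16
  add 0.0.0.0/0 -> H1 at depth 0
  lookup 46.197.54.170: bits 00101110110001010 walk d0:H1→d1:-→d2:-→d3:-→d4:-→d5:-→d6:-→d7:-→d8:-→d9:-→d10:-→d11:-→d12:-→d13:-→d14:-→d15:-→d16:H2→d17:- -> H2
  add 28.0.0.0/8 -> H2 at depth 8
  add 3.25.76.0/24 -> H3 at depth 24
  add 158.185.77.56/30 -> H2 at depth 30
  - 28.0.0.0/8 clear@8
  add 28.240.0.0/12 -> H2 at depth 12
  - 46.197.98.112/28 clear@28
  lookup 28.240.0.146: bits 000111001111 walk d0:H1→d1:-→d2:-→d3:-→d4:-→d5:-→d6:-→d7:-→d8:-→d9:-→d10:-→d11:-→d12:H2 -> H2
  add 28.241.192.0/20 -> H0 at depth 20
  lookup 28.241.192.107: bits 00011100111100011100 walk d0:H1→d1:-→d2:-→d3:-→d4:-→d5:-→d6:-→d7:-→d8:-→d9:-→d10:-→d11:-→d12:H2→d13:-→d14:-→d15:-→d16:-→d17:-→d18:-→d19:-→d20:H0 -> H0
  add 3.25.76.0/24 -> H0 at depth 24
  lookup 28.241.192.3: bits 00011100111100011100 walk d0:H1→d1:-→d2:-→d3:-→d4:-→d5:-→d6:-→d7:-→d8:-→d9:-→d10:-→d11:-→d12:H2→d13:-→d14:-→d15:-→d16:-→d17:-→d18:-→d19:-→d20:H0 -> H0
  lookup 14.89.14.20: bits 0000 walk d0:H1→d1:-→d2:-→d3:-→d4:- -> H1
  lookup 3.25.76.2: bits 000000110001100101001100 walk d0:H1→d1:-→d2:-→d3:-→d4:-→d5:-→d6:-→d7:-→d8:-→d9:-→d10:-→d11:-→d12:-→d13:-→d14:-→d15:-→d16:-→d17:-→d18:-→d19:-→d20:-→d21:-→d22:-→d23:-→d24:H0 -> H0
  lookup 158.185.77.56: bits 100111101011100101001101001110 walk d0:H1→d1:-→d2:-→d3:-→d4:-→d5:-→d6:-→d7:-→d8:-→d9:-→d10:-→d11:-→d12:-→d13:-→d14:-→d15:-→d16:-→d17:-→d18:-→d19:-→d20:-→d21:-→d22:-→d23:-→d24:-→d25:-→d26:-→d27:-→d28:-→d29:-→d30:H2 -> H2
  lookup 28.241.192.110: bits 00011100111100011100 walk d0:H1→d1:-→d2:-→d3:-→d4:-→d5:-→d6:-→d7:-→d8:-→d9:-→d10:-→d11:-→d12:H2→d13:-→d14:-→d15:-→d16:-→d17:-→d18:-→d19:-→d20:H0 -> H0
  add 46.197.0.0/16 -> H4 at depth 16
  add 158.185.64.0/20 -> H2 at depth 20
  lookup 3.25.76.207: bits 00000011000110010100110011001111 walk d0:H1→d1:-→d2:-→d3:-→d4:-→d5:-→d6:-→d7:-→d8:-→d9:-→d10:-→d11:-→d12:-→d13:-→d14:-→d15:-→d16:-→d17:-→d18:-→d19:-→d20:-→d21:-→d22:-→d23:-→d24:H0→d25:-→d26:-→d27:-→d28:-→d29:-→d30:-→d31:-→d32:H0 -> H0
  - 0.0.0.0/0 clear@0
  lookup 158.185.64.4: bits 10011110101110010100 walk d0:-→d1:-→d2:-→d3:-→d4:-→d5:-→d6:-→d7:-→d8:-→d9:-→d10:-→d11:-→d12:-→d13:-→d14:-→d15:-→d16:-→d17:-→d18:-→d19:-→d20:H2 -> H2
  add 158.0.0.0/8 -> H2 at depth 8
  lookup 141.88.146.80: bits 100 walk d0:-→d1:-→d2:-→d3:- -> no-route
  add 46.197.0.0/16 -> H2 at depth 16

== LOOKUPS ==
["H2","H2","H0","H0","H1","H0","H2","H0","H0","H2","no-route"]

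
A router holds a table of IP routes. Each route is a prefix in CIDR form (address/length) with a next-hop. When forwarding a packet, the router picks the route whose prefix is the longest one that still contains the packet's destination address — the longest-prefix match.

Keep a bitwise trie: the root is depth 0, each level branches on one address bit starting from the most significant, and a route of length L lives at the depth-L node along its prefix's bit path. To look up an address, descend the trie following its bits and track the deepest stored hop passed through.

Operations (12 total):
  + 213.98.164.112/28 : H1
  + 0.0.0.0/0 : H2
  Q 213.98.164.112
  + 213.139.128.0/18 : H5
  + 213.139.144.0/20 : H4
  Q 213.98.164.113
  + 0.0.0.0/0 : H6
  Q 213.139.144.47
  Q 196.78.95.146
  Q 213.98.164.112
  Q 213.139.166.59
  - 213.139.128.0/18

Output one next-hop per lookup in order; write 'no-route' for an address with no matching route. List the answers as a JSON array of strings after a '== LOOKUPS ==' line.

Process each operation:
  add 213.98.164.112/28 -> H1 at depth 28
  add 0.0.0.0/0 -> H2 at depth 0
  ? 213.98.164.112  path d0:H2→d1:-→d2:-→d3:-→d4:-→d5:-→d6:-→d7:-→d8:-→d9:-→d10:-→d11:-→d12:-→d13:-→d14:-→d15:-→d16:-→d17:-→d18:-→d19:-→d20:-→d21:-→d22:-→d23:-→d24:-→d25:-→d26:-→d27:-→d28:H1  best=H1
  add 213.139.128.0/18 -> H5 at depth 18
  add 213.139.144.0/20 -> H4 at depth 20
  ? 213.98.164.113  path d0:H2→d1:-→d2:-→d3:-→d4:-→d5:-→d6:-→d7:-→d8:-→d9:-→d10:-→d11:-→d12:-→d13:-→d14:-→d15:-→d16:-→d17:-→d18:-→d19:-→d20:-→d21:-→d22:-→d23:-→d24:-→d25:-→d26:-→d27:-→d28:H1  best=H1
  add 0.0.0.0/0 -> H6 at depth 0
  ? 213.139.144.47  path d0:H6→d1:-→d2:-→d3:-→d4:-→d5:-→d6:-→d7:-→d8:-→d9:-→d10:-→d11:-→d12:-→d13:-→d14:-→d15:-→d16:-→d17:-→d18:H5→d19:-→d20:H4  best=H4
  ? 196.78.95.146  path d0:H6→d1:-→d2:-→d3:-  best=H6
  ? 213.98.164.112  path d0:H6→d1:-→d2:-→d3:-→d4:-→d5:-→d6:-→d7:-→d8:-→d9:-→d10:-→d11:-→d12:-→d13:-→d14:-→d15:-→d16:-→d17:-→d18:-→d19:-→d20:-→d21:-→d22:-→d23:-→d24:-→d25:-→d26:-→d27:-→d28:H1  best=H1
  ? 213.139.166.59  path d0:H6→d1:-→d2:-→d3:-→d4:-→d5:-→d6:-→d7:-→d8:-→d9:-→d10:-→d11:-→d12:-→d13:-→d14:-→d15:-→d16:-→d17:-→d18:H5  best=H5
  del 213.139.128.0/18 (clear depth 18)

== LOOKUPS ==
["H1","H1","H4","H6","H1","H5"]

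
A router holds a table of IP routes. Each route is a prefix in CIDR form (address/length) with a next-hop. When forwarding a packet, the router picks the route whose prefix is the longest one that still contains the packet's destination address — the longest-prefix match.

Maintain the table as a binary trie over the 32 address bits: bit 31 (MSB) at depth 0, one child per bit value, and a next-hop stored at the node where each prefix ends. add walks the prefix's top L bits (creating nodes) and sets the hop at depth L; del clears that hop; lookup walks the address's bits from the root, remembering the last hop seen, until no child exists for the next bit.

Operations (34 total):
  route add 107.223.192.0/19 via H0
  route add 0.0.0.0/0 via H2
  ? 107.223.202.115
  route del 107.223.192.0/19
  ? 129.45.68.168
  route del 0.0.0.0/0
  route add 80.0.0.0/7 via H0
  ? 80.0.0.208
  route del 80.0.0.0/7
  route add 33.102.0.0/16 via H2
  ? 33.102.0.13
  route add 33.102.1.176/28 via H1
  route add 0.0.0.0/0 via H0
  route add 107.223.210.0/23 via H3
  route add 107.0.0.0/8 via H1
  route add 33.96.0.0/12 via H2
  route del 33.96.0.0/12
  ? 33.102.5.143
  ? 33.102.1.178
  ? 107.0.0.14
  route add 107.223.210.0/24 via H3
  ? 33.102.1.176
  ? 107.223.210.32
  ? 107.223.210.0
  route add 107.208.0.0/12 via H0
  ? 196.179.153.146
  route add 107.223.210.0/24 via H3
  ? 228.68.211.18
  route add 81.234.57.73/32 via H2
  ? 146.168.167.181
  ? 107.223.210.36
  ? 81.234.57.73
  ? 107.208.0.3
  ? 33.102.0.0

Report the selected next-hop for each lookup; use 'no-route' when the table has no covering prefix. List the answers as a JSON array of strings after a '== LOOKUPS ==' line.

Process each operation:
  add 107.223.192.0/19 -> H0 at depth 19
  add 0.0.0.0/0 -> H2 at depth 0
  Q 107.223.202.115: descend 0110101111011111110 ; hops seen [H2,H0] ; pick H0
  - 107.223.192.0/19 clear@19
  Q 129.45.68.168: descend ε ; hops seen [H2] ; pick H2
  - 0.0.0.0/0 clear@0
  add 80.0.0.0/7 -> H0 at depth 7
  Q 80.0.0.208: descend 0101000 ; hops seen [H0] ; pick H0
  - 80.0.0.0/7 clear@7
  add 33.102.0.0/16 -> H2 at depth 16
  Q 33.102.0.13: descend 0010000101100110 ; hops seen [H2] ; pick H2
  add 33.102.1.176/28 -> H1 at depth 28
  add 0.0.0.0/0 -> H0 at depth 0
  add 107.223.210.0/23 -> H3 at depth 23
  add 107.0.0.0/8 -> H1 at depth 8
  add 33.96.0.0/12 -> H2 at depth 12
  - 33.96.0.0/12 clear@12
  Q 33.102.5.143: descend 001000010110011000000 ; hops seen [H0,H2] ; pick H2
  Q 33.102.1.178: descend 0010000101100110000000011011 ; hops seen [H0,H2,H1] ; pick H1
  Q 107.0.0.14: descend 01101011 ; hops seen [H0,H1] ; pick H1
  add 107.223.210.0/24 -> H3 at depth 24
  Q 33.102.1.176: descend 0010000101100110000000011011 ; hops seen [H0,H2,H1] ; pick H1
  Q 107.223.210.32: descend 011010111101111111010010 ; hops seen [H0,H1,H3,H3] ; pick H3
  Q 107.223.210.0: descend 011010111101111111010010 ; hops seen [H0,H1,H3,H3] ; pick H3
  add 107.208.0.0/12 -> H0 at depth 12
  Q 196.179.153.146: descend ε ; hops seen [H0] ; pick H0
  add 107.223.210.0/24 -> H3 at depth 24
  Q 228.68.211.18: descend ε ; hops seen [H0] ; pick H0
  add 81.234.57.73/32 -> H2 at depth 32
  Q 146.168.167.181: descend ε ; hops seen [H0] ; pick H0
  Q 107.223.210.36: descend 011010111101111111010010 ; hops seen [H0,H1,H0,H3,H3] ; pick H3
  Q 81.234.57.73: descend 01010001111010100011100101001001 ; hops seen [H0,H2] ; pick H2
  Q 107.208.0.3: descend 011010111101 ; hops seen [H0,H1,H0] ; pick H0
  Q 33.102.0.0: descend 00100001011001100000000 ; hops seen [H0,H2] ; pick H2

== LOOKUPS ==
["H0","H2","H0","H2","H2","H1","H1","H1","H3","H3","H0","H0","H0","H3","H2","H0","H2"]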